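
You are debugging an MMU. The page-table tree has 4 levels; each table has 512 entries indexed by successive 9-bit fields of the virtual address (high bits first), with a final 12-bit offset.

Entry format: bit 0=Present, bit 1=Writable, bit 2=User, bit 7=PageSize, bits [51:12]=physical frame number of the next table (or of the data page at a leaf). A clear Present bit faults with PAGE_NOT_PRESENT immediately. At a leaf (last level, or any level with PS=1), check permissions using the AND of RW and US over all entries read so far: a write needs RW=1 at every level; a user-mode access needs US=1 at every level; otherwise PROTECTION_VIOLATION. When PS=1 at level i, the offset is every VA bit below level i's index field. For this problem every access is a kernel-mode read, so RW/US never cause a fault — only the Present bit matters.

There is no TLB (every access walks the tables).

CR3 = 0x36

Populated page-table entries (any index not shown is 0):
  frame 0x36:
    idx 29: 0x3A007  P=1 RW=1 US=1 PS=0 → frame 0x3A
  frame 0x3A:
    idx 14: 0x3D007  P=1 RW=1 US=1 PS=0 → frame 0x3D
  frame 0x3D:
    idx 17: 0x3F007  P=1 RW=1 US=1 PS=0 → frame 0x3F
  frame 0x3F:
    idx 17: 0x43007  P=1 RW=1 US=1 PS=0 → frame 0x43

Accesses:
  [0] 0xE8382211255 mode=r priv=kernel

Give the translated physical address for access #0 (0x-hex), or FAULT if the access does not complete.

Walk each access:
#0 VA=0xE8382211255 (r,kernel):
  L0 @0x36[29] → 0x3A007  P=1,RW=1,US=1,PS=0
  L1 @0x3A[14] → 0x3D007  P=1,RW=1,US=1,PS=0
  L2 @0x3D[17] → 0x3F007  P=1,RW=1,US=1,PS=0
  L3 @0x3F[17] → 0x43007  P=1,RW=1,US=1,PS=0
  ✓ 0x43255  — 4 lookups

Access #0 PA: 0x43255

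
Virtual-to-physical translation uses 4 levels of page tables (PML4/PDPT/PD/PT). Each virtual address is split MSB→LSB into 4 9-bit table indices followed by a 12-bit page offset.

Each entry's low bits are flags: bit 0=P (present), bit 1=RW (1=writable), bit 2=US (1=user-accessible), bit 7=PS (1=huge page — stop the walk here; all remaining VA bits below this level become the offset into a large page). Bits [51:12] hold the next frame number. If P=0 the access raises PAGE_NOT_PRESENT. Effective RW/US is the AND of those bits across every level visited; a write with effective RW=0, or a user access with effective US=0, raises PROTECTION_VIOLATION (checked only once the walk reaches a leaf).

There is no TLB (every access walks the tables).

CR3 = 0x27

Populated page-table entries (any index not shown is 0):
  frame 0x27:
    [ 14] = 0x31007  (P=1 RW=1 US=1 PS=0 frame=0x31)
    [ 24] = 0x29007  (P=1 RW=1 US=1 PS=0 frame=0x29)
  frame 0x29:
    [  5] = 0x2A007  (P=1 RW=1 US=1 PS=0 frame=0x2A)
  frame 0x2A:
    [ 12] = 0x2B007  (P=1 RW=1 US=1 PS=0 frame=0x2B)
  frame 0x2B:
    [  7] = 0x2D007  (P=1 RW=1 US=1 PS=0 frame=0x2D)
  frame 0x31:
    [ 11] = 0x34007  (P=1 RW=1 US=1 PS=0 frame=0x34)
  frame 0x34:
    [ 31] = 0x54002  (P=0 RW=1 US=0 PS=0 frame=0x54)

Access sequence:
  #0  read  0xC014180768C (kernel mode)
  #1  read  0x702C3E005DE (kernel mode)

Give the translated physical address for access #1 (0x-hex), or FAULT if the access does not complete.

Trace:
#0 VA=0xC014180768C (r,kernel):
  [0] read 0x27 idx=24: raw=0x29007 flags P=1 W=1 U=1 S=0
  [1] read 0x29 idx=5: raw=0x2A007 flags P=1 W=1 U=1 S=0
  [2] read 0x2A idx=12: raw=0x2B007 flags P=1 W=1 U=1 S=0
  [3] read 0x2B idx=7: raw=0x2D007 flags P=1 W=1 U=1 S=0
  ✓ 0x2D68C  — 4 lookups
#1 VA=0x702C3E005DE (r,kernel):
  [0] read 0x27 idx=14: raw=0x31007 flags P=1 W=1 U=1 S=0
  [1] read 0x31 idx=11: raw=0x34007 flags P=1 W=1 U=1 S=0
  [2] read 0x34 idx=31: raw=0x54002 flags P=0 W=1 U=0 S=0
  ✗ PAGE_NOT_PRESENT  [3 reads]

Access #1 PA: FAULT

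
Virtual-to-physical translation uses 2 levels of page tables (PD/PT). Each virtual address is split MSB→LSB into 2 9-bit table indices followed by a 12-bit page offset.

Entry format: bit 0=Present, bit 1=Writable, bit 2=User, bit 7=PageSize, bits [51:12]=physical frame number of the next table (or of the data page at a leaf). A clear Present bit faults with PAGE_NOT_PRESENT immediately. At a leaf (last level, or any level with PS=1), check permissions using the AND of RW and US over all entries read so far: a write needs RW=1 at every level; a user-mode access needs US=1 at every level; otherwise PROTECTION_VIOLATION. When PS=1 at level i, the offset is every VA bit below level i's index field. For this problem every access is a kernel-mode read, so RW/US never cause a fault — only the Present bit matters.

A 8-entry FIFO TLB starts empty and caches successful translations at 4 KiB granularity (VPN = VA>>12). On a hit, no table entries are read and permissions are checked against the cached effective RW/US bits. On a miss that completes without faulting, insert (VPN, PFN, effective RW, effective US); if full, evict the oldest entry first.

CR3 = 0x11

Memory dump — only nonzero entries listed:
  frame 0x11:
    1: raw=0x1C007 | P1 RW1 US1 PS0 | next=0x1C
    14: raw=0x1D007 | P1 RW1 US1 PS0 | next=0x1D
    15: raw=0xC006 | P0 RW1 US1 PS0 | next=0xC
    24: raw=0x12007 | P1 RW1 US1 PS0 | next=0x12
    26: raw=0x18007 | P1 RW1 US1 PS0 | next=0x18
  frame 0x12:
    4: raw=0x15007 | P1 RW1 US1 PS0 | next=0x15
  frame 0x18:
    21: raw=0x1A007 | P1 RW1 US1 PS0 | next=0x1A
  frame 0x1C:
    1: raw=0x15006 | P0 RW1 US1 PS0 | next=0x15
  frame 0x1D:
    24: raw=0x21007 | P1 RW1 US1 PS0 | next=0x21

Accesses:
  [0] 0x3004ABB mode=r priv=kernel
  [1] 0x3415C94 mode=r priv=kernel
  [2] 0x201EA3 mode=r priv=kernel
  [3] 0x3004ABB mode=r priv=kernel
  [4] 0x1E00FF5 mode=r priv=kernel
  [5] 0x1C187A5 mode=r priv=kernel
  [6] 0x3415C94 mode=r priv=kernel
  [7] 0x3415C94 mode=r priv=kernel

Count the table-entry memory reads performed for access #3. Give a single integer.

Trace:
#0 VA=0x3004ABB (r,kernel):
  L0: frame=0x11 idx=24 entry=0x12007 [P=1 RW=1 US=1 PS=0]
  L1: frame=0x12 idx=4 entry=0x15007 [P=1 RW=1 US=1 PS=0]
  ✓ 0x15ABB  — 2 lookups
#1 VA=0x3415C94 (r,kernel):
  L0: frame=0x11 idx=26 entry=0x18007 [P=1 RW=1 US=1 PS=0]
  L1: frame=0x18 idx=21 entry=0x1A007 [P=1 RW=1 US=1 PS=0]
  ✓ 0x1AC94  — 2 lookups
#2 VA=0x201EA3 (r,kernel):
  L0: frame=0x11 idx=1 entry=0x1C007 [P=1 RW=1 US=1 PS=0]
  L1: frame=0x1C idx=1 entry=0x15006 [P=0 RW=1 US=1 PS=0]
  → PAGE_NOT_PRESENT  (2 entries read)
#3 VA=0x3004ABB (r,kernel):
  TLB hit vpn=0x3004 → PA=0x15ABB
#4 VA=0x1E00FF5 (r,kernel):
  L0: frame=0x11 idx=15 entry=0xC006 [P=0 RW=1 US=1 PS=0]
  → PAGE_NOT_PRESENT  (1 entries read)
#5 VA=0x1C187A5 (r,kernel):
  L0: frame=0x11 idx=14 entry=0x1D007 [P=1 RW=1 US=1 PS=0]
  L1: frame=0x1D idx=24 entry=0x21007 [P=1 RW=1 US=1 PS=0]
  ✓ 0x217A5  — 2 lookups
#6 VA=0x3415C94 (r,kernel):
  TLB hit vpn=0x3415 → PA=0x1AC94
#7 VA=0x3415C94 (r,kernel):
  TLB hit vpn=0x3415 → PA=0x1AC94

Entries read for #3: 0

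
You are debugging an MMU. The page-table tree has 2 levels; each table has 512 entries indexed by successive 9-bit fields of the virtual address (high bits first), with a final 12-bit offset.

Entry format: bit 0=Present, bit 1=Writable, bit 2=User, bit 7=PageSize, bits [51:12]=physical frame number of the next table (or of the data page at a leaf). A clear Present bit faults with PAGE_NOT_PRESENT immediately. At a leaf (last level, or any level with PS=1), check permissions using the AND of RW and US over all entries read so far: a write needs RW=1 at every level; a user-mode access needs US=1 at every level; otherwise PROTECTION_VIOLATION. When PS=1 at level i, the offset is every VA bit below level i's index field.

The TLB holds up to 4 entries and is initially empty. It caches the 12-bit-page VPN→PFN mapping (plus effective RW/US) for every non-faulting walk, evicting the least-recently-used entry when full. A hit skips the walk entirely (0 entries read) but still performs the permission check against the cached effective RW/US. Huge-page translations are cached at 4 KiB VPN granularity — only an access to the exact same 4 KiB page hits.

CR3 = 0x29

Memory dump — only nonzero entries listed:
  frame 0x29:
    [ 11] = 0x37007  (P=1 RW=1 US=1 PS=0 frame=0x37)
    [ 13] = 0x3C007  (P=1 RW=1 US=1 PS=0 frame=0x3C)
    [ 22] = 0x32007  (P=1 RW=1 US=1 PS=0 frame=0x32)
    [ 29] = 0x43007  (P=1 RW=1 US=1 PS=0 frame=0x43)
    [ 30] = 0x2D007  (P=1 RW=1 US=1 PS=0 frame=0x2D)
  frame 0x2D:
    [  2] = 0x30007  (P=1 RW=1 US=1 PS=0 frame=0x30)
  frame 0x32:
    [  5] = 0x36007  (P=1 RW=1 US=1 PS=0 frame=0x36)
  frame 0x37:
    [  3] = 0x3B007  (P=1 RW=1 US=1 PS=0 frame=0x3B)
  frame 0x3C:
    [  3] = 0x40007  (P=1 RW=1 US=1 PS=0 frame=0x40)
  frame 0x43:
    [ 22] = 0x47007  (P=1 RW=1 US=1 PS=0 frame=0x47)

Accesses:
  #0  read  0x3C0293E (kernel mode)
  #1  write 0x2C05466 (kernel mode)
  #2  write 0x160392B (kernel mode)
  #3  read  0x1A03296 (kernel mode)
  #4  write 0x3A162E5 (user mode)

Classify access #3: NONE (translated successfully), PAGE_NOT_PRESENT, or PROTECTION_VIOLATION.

Trace:
#0 VA=0x3C0293E (r,kernel):
  lvl0: tbl 0x29, slot 30 ⇒ 0x2D007 (P1/RW1/US1/PS0)
  lvl1: tbl 0x2D, slot 2 ⇒ 0x30007 (P1/RW1/US1/PS0)
  → PA=0x3093E  (2 entries read)
#1 VA=0x2C05466 (w,kernel):
  lvl0: tbl 0x29, slot 22 ⇒ 0x32007 (P1/RW1/US1/PS0)
  lvl1: tbl 0x32, slot 5 ⇒ 0x36007 (P1/RW1/US1/PS0)
  → PA=0x36466  (2 entries read)
#2 VA=0x160392B (w,kernel):
  lvl0: tbl 0x29, slot 11 ⇒ 0x37007 (P1/RW1/US1/PS0)
  lvl1: tbl 0x37, slot 3 ⇒ 0x3B007 (P1/RW1/US1/PS0)
  → PA=0x3B92B  (2 entries read)
#3 VA=0x1A03296 (r,kernel):
  lvl0: tbl 0x29, slot 13 ⇒ 0x3C007 (P1/RW1/US1/PS0)
  lvl1: tbl 0x3C, slot 3 ⇒ 0x40007 (P1/RW1/US1/PS0)
  → PA=0x40296  (2 entries read)
#4 VA=0x3A162E5 (w,user):
  lvl0: tbl 0x29, slot 29 ⇒ 0x43007 (P1/RW1/US1/PS0)
  lvl1: tbl 0x43, slot 22 ⇒ 0x47007 (P1/RW1/US1/PS0)
  → PA=0x472E5  (2 entries read)

Access #3 fault: NONE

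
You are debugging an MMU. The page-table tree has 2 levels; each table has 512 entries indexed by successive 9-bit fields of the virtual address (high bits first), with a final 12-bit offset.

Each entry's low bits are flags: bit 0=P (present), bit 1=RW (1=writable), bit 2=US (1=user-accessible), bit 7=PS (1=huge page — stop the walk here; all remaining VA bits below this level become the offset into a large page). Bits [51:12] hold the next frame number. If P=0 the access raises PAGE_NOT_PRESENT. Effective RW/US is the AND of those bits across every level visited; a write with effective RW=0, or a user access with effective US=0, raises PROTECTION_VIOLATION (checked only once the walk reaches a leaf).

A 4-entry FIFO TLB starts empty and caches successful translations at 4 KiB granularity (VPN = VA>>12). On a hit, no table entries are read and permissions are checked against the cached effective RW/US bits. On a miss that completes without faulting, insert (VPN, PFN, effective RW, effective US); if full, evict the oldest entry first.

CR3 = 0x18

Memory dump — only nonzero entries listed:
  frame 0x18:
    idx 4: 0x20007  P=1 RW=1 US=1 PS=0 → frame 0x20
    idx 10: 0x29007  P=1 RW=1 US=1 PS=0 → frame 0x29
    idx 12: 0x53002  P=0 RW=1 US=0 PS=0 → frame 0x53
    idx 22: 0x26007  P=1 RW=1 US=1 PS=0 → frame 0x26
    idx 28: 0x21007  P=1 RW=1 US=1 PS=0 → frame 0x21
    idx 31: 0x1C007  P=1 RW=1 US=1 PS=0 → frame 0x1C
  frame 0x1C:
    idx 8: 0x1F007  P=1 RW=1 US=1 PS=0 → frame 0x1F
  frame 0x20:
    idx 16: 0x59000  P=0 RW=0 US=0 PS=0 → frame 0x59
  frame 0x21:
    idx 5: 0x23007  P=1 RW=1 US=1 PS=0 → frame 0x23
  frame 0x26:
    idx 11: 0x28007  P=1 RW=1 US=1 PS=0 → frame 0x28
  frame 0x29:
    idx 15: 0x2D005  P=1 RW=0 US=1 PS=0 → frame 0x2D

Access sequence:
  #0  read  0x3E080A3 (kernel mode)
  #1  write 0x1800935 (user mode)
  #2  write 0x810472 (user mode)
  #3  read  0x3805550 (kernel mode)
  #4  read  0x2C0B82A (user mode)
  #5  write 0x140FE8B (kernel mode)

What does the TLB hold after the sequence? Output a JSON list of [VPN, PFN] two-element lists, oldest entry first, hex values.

Per-access translation:
#0 VA=0x3E080A3 (r,kernel):
  L0 @0x18[31] → 0x1C007  P=1,RW=1,US=1,PS=0
  L1 @0x1C[8] → 0x1F007  P=1,RW=1,US=1,PS=0
  → PA=0x1F0A3  (2 entries read)
#1 VA=0x1800935 (w,user):
  L0 @0x18[12] → 0x53002  P=0,RW=1,US=0,PS=0
  → PAGE_NOT_PRESENT  (1 entries read)
#2 VA=0x810472 (w,user):
  L0 @0x18[4] → 0x20007  P=1,RW=1,US=1,PS=0
  L1 @0x20[16] → 0x59000  P=0,RW=0,US=0,PS=0
  → PAGE_NOT_PRESENT  (2 entries read)
#3 VA=0x3805550 (r,kernel):
  L0 @0x18[28] → 0x21007  P=1,RW=1,US=1,PS=0
  L1 @0x21[5] → 0x23007  P=1,RW=1,US=1,PS=0
  → PA=0x23550  (2 entries read)
#4 VA=0x2C0B82A (r,user):
  L0 @0x18[22] → 0x26007  P=1,RW=1,US=1,PS=0
  L1 @0x26[11] → 0x28007  P=1,RW=1,US=1,PS=0
  → PA=0x2882A  (2 entries read)
#5 VA=0x140FE8B (w,kernel):
  L0 @0x18[10] → 0x29007  P=1,RW=1,US=1,PS=0
  L1 @0x29[15] → 0x2D005  P=1,RW=0,US=1,PS=0
  → PROTECTION_VIOLATION  (2 entries read)

TLB: [["0x3E08", "0x1F"], ["0x3805", "0x23"], ["0x2C0B", "0x28"]]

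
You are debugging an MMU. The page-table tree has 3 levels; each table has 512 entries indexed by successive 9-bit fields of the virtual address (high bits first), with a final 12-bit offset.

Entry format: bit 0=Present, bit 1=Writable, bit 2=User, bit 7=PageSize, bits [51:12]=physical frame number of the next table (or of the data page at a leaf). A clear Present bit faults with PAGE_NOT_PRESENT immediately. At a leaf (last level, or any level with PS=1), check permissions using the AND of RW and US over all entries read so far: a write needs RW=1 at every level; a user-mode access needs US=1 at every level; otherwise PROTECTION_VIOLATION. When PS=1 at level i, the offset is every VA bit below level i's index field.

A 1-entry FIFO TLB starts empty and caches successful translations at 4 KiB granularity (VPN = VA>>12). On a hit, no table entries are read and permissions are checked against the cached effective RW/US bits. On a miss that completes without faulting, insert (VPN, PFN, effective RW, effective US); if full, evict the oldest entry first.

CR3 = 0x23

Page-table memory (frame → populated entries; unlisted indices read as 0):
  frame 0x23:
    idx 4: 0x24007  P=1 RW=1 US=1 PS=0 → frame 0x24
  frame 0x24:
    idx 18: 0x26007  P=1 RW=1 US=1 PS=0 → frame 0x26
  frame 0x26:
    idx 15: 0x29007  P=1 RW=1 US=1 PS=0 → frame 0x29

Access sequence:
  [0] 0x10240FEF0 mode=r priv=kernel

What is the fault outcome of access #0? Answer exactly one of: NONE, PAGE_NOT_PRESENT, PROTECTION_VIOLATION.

Per-access translation:
#0 VA=0x10240FEF0 (r,kernel):
  L0 @0x23[4] → 0x24007  P=1,RW=1,US=1,PS=0
  L1 @0x24[18] → 0x26007  P=1,RW=1,US=1,PS=0
  L2 @0x26[15] → 0x29007  P=1,RW=1,US=1,PS=0
  ✓ 0x29EF0  — 3 lookups

Access #0 fault: NONE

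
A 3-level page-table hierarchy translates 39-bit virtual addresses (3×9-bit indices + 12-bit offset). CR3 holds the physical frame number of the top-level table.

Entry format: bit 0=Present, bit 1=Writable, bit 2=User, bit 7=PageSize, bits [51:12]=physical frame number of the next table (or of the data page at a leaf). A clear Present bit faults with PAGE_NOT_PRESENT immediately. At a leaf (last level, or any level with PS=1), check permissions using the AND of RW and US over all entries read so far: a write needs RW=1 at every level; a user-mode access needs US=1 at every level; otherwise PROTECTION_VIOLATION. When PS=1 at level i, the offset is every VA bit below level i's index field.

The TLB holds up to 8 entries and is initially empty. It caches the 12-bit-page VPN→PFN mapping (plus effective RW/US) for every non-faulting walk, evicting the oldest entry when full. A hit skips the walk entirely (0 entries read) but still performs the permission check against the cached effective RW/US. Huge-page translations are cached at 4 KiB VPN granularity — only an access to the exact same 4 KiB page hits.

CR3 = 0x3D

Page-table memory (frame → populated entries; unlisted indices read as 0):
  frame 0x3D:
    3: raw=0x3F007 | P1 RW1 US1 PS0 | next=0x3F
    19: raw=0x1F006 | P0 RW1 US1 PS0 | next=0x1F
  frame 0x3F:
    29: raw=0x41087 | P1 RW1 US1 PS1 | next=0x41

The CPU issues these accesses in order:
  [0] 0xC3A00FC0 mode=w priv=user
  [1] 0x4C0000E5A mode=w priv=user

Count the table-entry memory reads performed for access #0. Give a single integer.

Trace:
#0 VA=0xC3A00FC0 (w,user):
  L0 @0x3D[3] → 0x3F007  P=1,RW=1,US=1,PS=0
  L1 @0x3F[29] → 0x41087  P=1,RW=1,US=1,PS=1
  ⇒ phys 0x41FC0 (huge @L1)  [2 reads]
#1 VA=0x4C0000E5A (w,user):
  L0 @0x3D[19] → 0x1F006  P=0,RW=1,US=1,PS=0
  ✗ PAGE_NOT_PRESENT  [1 reads]

Entries read for #0: 2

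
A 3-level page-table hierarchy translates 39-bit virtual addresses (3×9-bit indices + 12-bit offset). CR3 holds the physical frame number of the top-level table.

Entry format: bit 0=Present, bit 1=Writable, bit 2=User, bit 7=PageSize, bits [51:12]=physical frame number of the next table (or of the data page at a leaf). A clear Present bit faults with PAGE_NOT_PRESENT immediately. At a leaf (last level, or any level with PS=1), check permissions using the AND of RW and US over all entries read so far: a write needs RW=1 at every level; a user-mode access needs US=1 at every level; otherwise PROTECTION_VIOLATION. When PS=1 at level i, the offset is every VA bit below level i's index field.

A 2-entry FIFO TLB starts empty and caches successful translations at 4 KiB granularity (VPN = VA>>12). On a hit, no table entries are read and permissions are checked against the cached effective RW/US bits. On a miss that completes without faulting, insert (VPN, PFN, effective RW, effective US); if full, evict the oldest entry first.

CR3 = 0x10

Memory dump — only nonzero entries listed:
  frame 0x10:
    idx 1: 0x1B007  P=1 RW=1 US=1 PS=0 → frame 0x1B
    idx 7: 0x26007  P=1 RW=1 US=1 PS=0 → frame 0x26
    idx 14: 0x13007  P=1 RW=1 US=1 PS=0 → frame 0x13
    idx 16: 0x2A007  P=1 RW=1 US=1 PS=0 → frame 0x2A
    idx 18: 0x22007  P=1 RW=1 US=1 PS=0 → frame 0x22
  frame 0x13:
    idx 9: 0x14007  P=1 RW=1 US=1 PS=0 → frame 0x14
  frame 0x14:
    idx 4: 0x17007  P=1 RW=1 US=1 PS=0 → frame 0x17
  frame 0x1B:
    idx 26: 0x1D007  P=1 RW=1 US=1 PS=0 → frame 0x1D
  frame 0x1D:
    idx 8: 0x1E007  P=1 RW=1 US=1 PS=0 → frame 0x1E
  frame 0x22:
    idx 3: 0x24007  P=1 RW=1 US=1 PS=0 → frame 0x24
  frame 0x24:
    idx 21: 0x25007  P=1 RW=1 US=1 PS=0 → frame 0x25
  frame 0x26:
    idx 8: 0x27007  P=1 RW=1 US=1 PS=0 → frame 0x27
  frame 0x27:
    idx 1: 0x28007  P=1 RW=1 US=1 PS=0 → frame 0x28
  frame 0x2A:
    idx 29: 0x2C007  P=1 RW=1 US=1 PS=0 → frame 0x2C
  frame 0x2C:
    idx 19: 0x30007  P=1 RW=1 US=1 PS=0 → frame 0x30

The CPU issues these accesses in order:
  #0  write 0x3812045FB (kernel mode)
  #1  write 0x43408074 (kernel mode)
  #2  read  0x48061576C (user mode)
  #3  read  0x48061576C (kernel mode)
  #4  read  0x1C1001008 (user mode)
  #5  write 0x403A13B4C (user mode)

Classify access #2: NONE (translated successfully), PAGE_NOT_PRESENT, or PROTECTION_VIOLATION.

Trace:
#0 VA=0x3812045FB (w,kernel):
  L0 @0x10[14] → 0x13007  P=1,RW=1,US=1,PS=0
  L1 @0x13[9] → 0x14007  P=1,RW=1,US=1,PS=0
  L2 @0x14[4] → 0x17007  P=1,RW=1,US=1,PS=0
  ✓ 0x175FB  — 3 lookups
#1 VA=0x43408074 (w,kernel):
  L0 @0x10[1] → 0x1B007  P=1,RW=1,US=1,PS=0
  L1 @0x1B[26] → 0x1D007  P=1,RW=1,US=1,PS=0
  L2 @0x1D[8] → 0x1E007  P=1,RW=1,US=1,PS=0
  ✓ 0x1E074  — 3 lookups
#2 VA=0x48061576C (r,user):
  L0 @0x10[18] → 0x22007  P=1,RW=1,US=1,PS=0
  L1 @0x22[3] → 0x24007  P=1,RW=1,US=1,PS=0
  L2 @0x24[21] → 0x25007  P=1,RW=1,US=1,PS=0
  ✓ 0x2576C  — 3 lookups
#3 VA=0x48061576C (r,kernel):
  TLB hit vpn=0x480615 → PA=0x2576C
#4 VA=0x1C1001008 (r,user):
  L0 @0x10[7] → 0x26007  P=1,RW=1,US=1,PS=0
  L1 @0x26[8] → 0x27007  P=1,RW=1,US=1,PS=0
  L2 @0x27[1] → 0x28007  P=1,RW=1,US=1,PS=0
  ✓ 0x28008  — 3 lookups
#5 VA=0x403A13B4C (w,user):
  L0 @0x10[16] → 0x2A007  P=1,RW=1,US=1,PS=0
  L1 @0x2A[29] → 0x2C007  P=1,RW=1,US=1,PS=0
  L2 @0x2C[19] → 0x30007  P=1,RW=1,US=1,PS=0
  ✓ 0x30B4C  — 3 lookups

Access #2 fault: NONE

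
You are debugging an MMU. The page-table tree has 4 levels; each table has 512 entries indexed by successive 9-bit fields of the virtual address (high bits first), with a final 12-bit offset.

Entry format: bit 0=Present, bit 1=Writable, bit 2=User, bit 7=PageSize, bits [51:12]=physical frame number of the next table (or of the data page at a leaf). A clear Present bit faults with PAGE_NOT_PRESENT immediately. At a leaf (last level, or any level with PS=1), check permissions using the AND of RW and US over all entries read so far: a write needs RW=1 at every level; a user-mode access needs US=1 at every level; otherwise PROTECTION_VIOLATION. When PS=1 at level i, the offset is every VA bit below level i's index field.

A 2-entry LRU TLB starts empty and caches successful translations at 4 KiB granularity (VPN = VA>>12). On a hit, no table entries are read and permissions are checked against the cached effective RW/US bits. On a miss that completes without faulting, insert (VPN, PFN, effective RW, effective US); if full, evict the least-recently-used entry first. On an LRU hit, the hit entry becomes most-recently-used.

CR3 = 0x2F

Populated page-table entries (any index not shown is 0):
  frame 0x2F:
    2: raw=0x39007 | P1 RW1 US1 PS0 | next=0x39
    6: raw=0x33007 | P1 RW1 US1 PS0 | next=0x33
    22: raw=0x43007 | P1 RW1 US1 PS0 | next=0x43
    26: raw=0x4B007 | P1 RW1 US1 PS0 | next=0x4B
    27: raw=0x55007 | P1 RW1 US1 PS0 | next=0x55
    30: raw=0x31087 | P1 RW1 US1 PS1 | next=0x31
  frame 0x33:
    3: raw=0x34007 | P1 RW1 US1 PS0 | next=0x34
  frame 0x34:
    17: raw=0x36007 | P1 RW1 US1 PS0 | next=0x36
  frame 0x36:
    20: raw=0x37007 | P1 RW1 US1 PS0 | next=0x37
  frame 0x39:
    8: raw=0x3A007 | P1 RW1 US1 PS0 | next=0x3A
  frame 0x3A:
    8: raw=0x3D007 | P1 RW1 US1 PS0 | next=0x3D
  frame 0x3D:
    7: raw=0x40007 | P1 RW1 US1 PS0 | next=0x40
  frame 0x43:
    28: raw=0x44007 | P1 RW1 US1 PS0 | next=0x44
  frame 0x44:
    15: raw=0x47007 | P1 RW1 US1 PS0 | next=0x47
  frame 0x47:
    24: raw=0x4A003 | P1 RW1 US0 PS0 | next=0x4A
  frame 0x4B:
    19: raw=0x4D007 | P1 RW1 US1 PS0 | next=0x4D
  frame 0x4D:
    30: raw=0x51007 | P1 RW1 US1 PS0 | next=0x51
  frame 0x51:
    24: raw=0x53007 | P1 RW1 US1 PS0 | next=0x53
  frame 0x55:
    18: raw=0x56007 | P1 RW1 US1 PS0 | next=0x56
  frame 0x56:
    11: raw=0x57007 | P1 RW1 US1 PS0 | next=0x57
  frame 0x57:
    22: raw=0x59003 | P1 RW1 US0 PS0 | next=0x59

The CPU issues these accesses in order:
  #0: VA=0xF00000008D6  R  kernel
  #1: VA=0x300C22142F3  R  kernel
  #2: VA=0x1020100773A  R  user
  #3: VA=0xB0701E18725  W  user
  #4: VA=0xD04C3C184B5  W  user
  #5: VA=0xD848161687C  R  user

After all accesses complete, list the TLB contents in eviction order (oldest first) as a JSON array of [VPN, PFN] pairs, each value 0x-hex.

Walk each access:
#0 VA=0xF00000008D6 (r,kernel):
  L0: frame=0x2F idx=30 entry=0x31087 [P=1 RW=1 US=1 PS=1]
  → PA=0x318D6 (huge @L0)  (1 entries read)
#1 VA=0x300C22142F3 (r,kernel):
  L0: frame=0x2F idx=6 entry=0x33007 [P=1 RW=1 US=1 PS=0]
  L1: frame=0x33 idx=3 entry=0x34007 [P=1 RW=1 US=1 PS=0]
  L2: frame=0x34 idx=17 entry=0x36007 [P=1 RW=1 US=1 PS=0]
  L3: frame=0x36 idx=20 entry=0x37007 [P=1 RW=1 US=1 PS=0]
  → PA=0x372F3  (4 entries read)
#2 VA=0x1020100773A (r,user):
  L0: frame=0x2F idx=2 entry=0x39007 [P=1 RW=1 US=1 PS=0]
  L1: frame=0x39 idx=8 entry=0x3A007 [P=1 RW=1 US=1 PS=0]
  L2: frame=0x3A idx=8 entry=0x3D007 [P=1 RW=1 US=1 PS=0]
  L3: frame=0x3D idx=7 entry=0x40007 [P=1 RW=1 US=1 PS=0]
  → PA=0x4073A  (4 entries read)
#3 VA=0xB0701E18725 (w,user):
  L0: frame=0x2F idx=22 entry=0x43007 [P=1 RW=1 US=1 PS=0]
  L1: frame=0x43 idx=28 entry=0x44007 [P=1 RW=1 US=1 PS=0]
  L2: frame=0x44 idx=15 entry=0x47007 [P=1 RW=1 US=1 PS=0]
  L3: frame=0x47 idx=24 entry=0x4A003 [P=1 RW=1 US=0 PS=0]
  → PROTECTION_VIOLATION  (4 entries read)
#4 VA=0xD04C3C184B5 (w,user):
  L0: frame=0x2F idx=26 entry=0x4B007 [P=1 RW=1 US=1 PS=0]
  L1: frame=0x4B idx=19 entry=0x4D007 [P=1 RW=1 US=1 PS=0]
  L2: frame=0x4D idx=30 entry=0x51007 [P=1 RW=1 US=1 PS=0]
  L3: frame=0x51 idx=24 entry=0x53007 [P=1 RW=1 US=1 PS=0]
  → PA=0x534B5  (4 entries read)
#5 VA=0xD848161687C (r,user):
  L0: frame=0x2F idx=27 entry=0x55007 [P=1 RW=1 US=1 PS=0]
  L1: frame=0x55 idx=18 entry=0x56007 [P=1 RW=1 US=1 PS=0]
  L2: frame=0x56 idx=11 entry=0x57007 [P=1 RW=1 US=1 PS=0]
  L3: frame=0x57 idx=22 entry=0x59003 [P=1 RW=1 US=0 PS=0]
  → PROTECTION_VIOLATION  (4 entries read)

TLB: [["0x10201007", "0x40"], ["0xD04C3C18", "0x53"]]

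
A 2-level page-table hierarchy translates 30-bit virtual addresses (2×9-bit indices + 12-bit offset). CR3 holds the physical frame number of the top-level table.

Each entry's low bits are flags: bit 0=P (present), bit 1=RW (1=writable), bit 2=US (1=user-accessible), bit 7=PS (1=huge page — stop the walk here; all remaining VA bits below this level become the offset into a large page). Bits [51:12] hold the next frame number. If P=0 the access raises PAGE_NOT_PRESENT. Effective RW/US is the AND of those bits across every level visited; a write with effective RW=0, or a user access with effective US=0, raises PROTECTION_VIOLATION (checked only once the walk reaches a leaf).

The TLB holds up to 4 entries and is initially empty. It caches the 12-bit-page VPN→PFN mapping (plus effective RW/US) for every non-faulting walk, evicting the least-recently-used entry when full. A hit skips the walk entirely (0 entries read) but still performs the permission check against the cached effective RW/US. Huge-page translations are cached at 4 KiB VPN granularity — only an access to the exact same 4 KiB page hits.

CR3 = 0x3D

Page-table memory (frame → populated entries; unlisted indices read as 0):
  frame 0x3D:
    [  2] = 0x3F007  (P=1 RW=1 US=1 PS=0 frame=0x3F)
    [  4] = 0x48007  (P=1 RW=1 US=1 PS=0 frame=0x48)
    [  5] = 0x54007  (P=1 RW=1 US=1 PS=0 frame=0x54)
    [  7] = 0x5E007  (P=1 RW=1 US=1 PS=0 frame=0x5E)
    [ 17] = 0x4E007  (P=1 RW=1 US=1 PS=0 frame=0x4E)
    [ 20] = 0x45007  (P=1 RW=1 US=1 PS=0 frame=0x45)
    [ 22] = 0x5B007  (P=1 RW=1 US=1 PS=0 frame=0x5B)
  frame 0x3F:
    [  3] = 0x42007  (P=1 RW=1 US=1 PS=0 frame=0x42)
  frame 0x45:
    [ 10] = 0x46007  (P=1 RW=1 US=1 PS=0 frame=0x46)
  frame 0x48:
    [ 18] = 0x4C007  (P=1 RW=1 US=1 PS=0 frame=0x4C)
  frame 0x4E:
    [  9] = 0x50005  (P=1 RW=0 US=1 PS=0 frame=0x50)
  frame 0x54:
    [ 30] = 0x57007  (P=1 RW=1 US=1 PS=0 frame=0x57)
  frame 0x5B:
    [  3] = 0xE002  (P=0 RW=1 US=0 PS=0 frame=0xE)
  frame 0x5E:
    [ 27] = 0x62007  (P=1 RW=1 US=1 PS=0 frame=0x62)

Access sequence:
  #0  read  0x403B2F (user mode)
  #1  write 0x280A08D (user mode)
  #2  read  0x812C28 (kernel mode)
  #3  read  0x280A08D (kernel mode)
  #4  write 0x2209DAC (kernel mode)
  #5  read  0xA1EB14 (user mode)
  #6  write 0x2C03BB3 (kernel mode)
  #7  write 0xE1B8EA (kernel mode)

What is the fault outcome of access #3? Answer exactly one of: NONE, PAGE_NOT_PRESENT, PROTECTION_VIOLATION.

Trace:
#0 VA=0x403B2F (r,user):
  L0 @0x3D[2] → 0x3F007  P=1,RW=1,US=1,PS=0
  L1 @0x3F[3] → 0x42007  P=1,RW=1,US=1,PS=0
  → PA=0x42B2F  (2 entries read)
#1 VA=0x280A08D (w,user):
  L0 @0x3D[20] → 0x45007  P=1,RW=1,US=1,PS=0
  L1 @0x45[10] → 0x46007  P=1,RW=1,US=1,PS=0
  → PA=0x4608D  (2 entries read)
#2 VA=0x812C28 (r,kernel):
  L0 @0x3D[4] → 0x48007  P=1,RW=1,US=1,PS=0
  L1 @0x48[18] → 0x4C007  P=1,RW=1,US=1,PS=0
  → PA=0x4CC28  (2 entries read)
#3 VA=0x280A08D (r,kernel):
  TLB hit vpn=0x280A → PA=0x4608D
#4 VA=0x2209DAC (w,kernel):
  L0 @0x3D[17] → 0x4E007  P=1,RW=1,US=1,PS=0
  L1 @0x4E[9] → 0x50005  P=1,RW=0,US=1,PS=0
  → PROTECTION_VIOLATION  (2 entries read)
#5 VA=0xA1EB14 (r,user):
  L0 @0x3D[5] → 0x54007  P=1,RW=1,US=1,PS=0
  L1 @0x54[30] → 0x57007  P=1,RW=1,US=1,PS=0
  → PA=0x57B14  (2 entries read)
#6 VA=0x2C03BB3 (w,kernel):
  L0 @0x3D[22] → 0x5B007  P=1,RW=1,US=1,PS=0
  L1 @0x5B[3] → 0xE002  P=0,RW=1,US=0,PS=0
  → PAGE_NOT_PRESENT  (2 entries read)
#7 VA=0xE1B8EA (w,kernel):
  L0 @0x3D[7] → 0x5E007  P=1,RW=1,US=1,PS=0
  L1 @0x5E[27] → 0x62007  P=1,RW=1,US=1,PS=0
  → PA=0x628EA  (2 entries read)

Access #3 fault: NONE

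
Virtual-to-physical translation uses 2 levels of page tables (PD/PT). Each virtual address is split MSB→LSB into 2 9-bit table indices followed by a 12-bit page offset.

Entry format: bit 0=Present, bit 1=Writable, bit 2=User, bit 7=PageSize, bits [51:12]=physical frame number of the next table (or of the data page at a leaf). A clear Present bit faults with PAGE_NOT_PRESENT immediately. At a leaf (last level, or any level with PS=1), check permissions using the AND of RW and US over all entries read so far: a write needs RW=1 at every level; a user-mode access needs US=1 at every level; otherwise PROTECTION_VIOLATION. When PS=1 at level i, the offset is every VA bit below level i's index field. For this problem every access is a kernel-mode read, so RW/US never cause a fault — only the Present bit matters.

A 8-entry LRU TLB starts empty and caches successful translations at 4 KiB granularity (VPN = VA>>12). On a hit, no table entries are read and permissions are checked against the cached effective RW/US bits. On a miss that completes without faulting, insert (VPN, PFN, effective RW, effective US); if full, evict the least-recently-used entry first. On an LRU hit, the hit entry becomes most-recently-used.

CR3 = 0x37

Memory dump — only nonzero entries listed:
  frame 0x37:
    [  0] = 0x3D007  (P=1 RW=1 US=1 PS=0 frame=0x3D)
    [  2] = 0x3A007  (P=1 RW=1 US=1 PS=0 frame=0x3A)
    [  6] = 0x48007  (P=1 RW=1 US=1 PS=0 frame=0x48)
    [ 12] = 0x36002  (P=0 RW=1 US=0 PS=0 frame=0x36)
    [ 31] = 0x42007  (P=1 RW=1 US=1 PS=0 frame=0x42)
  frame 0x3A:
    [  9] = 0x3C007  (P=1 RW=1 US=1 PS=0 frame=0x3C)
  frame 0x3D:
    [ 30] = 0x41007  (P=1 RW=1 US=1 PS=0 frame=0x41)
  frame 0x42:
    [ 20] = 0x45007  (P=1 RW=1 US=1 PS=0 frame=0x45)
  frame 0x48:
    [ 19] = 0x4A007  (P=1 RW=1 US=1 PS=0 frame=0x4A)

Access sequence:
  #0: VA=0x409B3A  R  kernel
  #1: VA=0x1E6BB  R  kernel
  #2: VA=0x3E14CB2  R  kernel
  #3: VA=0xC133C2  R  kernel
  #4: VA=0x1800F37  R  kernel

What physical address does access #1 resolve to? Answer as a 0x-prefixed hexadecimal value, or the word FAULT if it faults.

Trace:
#0 VA=0x409B3A (r,kernel):
  [0] read 0x37 idx=2: raw=0x3A007 flags P=1 W=1 U=1 S=0
  [1] read 0x3A idx=9: raw=0x3C007 flags P=1 W=1 U=1 S=0
  ⇒ phys 0x3CB3A  [2 reads]
#1 VA=0x1E6BB (r,kernel):
  [0] read 0x37 idx=0: raw=0x3D007 flags P=1 W=1 U=1 S=0
  [1] read 0x3D idx=30: raw=0x41007 flags P=1 W=1 U=1 S=0
  ⇒ phys 0x416BB  [2 reads]
#2 VA=0x3E14CB2 (r,kernel):
  [0] read 0x37 idx=31: raw=0x42007 flags P=1 W=1 U=1 S=0
  [1] read 0x42 idx=20: raw=0x45007 flags P=1 W=1 U=1 S=0
  ⇒ phys 0x45CB2  [2 reads]
#3 VA=0xC133C2 (r,kernel):
  [0] read 0x37 idx=6: raw=0x48007 flags P=1 W=1 U=1 S=0
  [1] read 0x48 idx=19: raw=0x4A007 flags P=1 W=1 U=1 S=0
  ⇒ phys 0x4A3C2  [2 reads]
#4 VA=0x1800F37 (r,kernel):
  [0] read 0x37 idx=12: raw=0x36002 flags P=0 W=1 U=0 S=0
  ✗ PAGE_NOT_PRESENT  [1 reads]

Access #1 PA: 0x416BB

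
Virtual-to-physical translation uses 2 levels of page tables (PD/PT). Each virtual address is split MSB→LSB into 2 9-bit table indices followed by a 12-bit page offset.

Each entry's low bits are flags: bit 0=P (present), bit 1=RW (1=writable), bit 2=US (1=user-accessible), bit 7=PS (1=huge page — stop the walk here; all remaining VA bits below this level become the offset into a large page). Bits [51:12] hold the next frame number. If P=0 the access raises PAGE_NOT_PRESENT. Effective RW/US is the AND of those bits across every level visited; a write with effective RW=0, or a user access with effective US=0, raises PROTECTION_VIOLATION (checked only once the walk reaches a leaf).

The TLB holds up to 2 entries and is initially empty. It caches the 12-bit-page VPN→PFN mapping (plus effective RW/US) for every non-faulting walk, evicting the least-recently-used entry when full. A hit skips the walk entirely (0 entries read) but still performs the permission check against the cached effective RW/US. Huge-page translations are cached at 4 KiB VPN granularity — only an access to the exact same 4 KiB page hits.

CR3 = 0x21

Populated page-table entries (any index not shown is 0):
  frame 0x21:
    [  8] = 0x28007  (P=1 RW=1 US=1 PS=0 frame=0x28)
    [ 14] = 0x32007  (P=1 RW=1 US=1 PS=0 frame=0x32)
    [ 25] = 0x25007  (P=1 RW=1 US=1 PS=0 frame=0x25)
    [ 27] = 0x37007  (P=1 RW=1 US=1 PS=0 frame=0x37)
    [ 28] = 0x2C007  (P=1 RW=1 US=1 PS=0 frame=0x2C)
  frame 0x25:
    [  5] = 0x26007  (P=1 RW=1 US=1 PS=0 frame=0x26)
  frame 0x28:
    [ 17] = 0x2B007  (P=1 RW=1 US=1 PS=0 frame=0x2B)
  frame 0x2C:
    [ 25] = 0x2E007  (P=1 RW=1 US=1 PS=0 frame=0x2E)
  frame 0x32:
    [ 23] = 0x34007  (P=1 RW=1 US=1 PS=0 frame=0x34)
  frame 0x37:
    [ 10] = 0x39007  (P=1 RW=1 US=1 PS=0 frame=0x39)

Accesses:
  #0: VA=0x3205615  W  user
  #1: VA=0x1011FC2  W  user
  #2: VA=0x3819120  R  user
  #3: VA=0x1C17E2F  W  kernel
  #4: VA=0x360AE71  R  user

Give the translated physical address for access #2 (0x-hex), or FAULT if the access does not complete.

Walk each access:
#0 VA=0x3205615 (w,user):
  L0: frame=0x21 idx=25 entry=0x25007 [P=1 RW=1 US=1 PS=0]
  L1: frame=0x25 idx=5 entry=0x26007 [P=1 RW=1 US=1 PS=0]
  ⇒ phys 0x26615  [2 reads]
#1 VA=0x1011FC2 (w,user):
  L0: frame=0x21 idx=8 entry=0x28007 [P=1 RW=1 US=1 PS=0]
  L1: frame=0x28 idx=17 entry=0x2B007 [P=1 RW=1 US=1 PS=0]
  ⇒ phys 0x2BFC2  [2 reads]
#2 VA=0x3819120 (r,user):
  L0: frame=0x21 idx=28 entry=0x2C007 [P=1 RW=1 US=1 PS=0]
  L1: frame=0x2C idx=25 entry=0x2E007 [P=1 RW=1 US=1 PS=0]
  ⇒ phys 0x2E120  [2 reads]
#3 VA=0x1C17E2F (w,kernel):
  L0: frame=0x21 idx=14 entry=0x32007 [P=1 RW=1 US=1 PS=0]
  L1: frame=0x32 idx=23 entry=0x34007 [P=1 RW=1 US=1 PS=0]
  ⇒ phys 0x34E2F  [2 reads]
#4 VA=0x360AE71 (r,user):
  L0: frame=0x21 idx=27 entry=0x37007 [P=1 RW=1 US=1 PS=0]
  L1: frame=0x37 idx=10 entry=0x39007 [P=1 RW=1 US=1 PS=0]
  ⇒ phys 0x39E71  [2 reads]

Access #2 PA: 0x2E120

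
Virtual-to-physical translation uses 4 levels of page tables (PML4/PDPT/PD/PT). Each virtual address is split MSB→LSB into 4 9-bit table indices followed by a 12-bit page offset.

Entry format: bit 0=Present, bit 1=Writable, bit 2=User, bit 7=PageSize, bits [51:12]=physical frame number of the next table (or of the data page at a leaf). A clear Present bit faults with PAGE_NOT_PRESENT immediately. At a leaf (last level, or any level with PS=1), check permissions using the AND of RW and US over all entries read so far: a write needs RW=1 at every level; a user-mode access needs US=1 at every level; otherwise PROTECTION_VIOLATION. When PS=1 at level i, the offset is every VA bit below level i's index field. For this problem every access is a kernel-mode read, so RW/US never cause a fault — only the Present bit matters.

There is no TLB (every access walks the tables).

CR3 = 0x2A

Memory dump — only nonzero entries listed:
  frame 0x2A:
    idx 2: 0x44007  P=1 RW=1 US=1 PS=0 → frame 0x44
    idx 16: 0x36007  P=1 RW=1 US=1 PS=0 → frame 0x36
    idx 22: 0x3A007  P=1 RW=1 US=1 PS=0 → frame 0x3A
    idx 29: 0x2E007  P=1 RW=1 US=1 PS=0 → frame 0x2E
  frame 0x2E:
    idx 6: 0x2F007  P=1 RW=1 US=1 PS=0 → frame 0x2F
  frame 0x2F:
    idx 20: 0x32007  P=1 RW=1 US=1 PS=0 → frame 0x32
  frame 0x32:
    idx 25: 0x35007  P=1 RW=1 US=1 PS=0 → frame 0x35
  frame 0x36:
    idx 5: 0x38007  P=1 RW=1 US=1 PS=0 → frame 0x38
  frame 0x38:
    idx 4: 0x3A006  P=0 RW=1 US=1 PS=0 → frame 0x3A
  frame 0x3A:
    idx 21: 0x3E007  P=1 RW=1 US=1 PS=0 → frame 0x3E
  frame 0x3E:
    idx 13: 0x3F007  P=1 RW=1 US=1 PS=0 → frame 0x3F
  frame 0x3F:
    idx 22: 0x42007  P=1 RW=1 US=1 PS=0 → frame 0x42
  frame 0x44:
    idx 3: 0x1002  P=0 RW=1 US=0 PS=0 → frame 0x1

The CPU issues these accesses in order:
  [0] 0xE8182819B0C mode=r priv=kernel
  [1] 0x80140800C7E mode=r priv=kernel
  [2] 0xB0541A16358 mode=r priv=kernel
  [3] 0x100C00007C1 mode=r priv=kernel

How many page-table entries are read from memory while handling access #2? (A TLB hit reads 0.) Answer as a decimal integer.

Per-access translation:
#0 VA=0xE8182819B0C (r,kernel):
  lvl0: tbl 0x2A, slot 29 ⇒ 0x2E007 (P1/RW1/US1/PS0)
  lvl1: tbl 0x2E, slot 6 ⇒ 0x2F007 (P1/RW1/US1/PS0)
  lvl2: tbl 0x2F, slot 20 ⇒ 0x32007 (P1/RW1/US1/PS0)
  lvl3: tbl 0x32, slot 25 ⇒ 0x35007 (P1/RW1/US1/PS0)
  ⇒ phys 0x35B0C  [4 reads]
#1 VA=0x80140800C7E (r,kernel):
  lvl0: tbl 0x2A, slot 16 ⇒ 0x36007 (P1/RW1/US1/PS0)
  lvl1: tbl 0x36, slot 5 ⇒ 0x38007 (P1/RW1/US1/PS0)
  lvl2: tbl 0x38, slot 4 ⇒ 0x3A006 (P0/RW1/US1/PS0)
  ✗ PAGE_NOT_PRESENT  [3 reads]
#2 VA=0xB0541A16358 (r,kernel):
  lvl0: tbl 0x2A, slot 22 ⇒ 0x3A007 (P1/RW1/US1/PS0)
  lvl1: tbl 0x3A, slot 21 ⇒ 0x3E007 (P1/RW1/US1/PS0)
  lvl2: tbl 0x3E, slot 13 ⇒ 0x3F007 (P1/RW1/US1/PS0)
  lvl3: tbl 0x3F, slot 22 ⇒ 0x42007 (P1/RW1/US1/PS0)
  ⇒ phys 0x42358  [4 reads]
#3 VA=0x100C00007C1 (r,kernel):
  lvl0: tbl 0x2A, slot 2 ⇒ 0x44007 (P1/RW1/US1/PS0)
  lvl1: tbl 0x44, slot 3 ⇒ 0x1002 (P0/RW1/US0/PS0)
  ✗ PAGE_NOT_PRESENT  [2 reads]

Entries read for #2: 4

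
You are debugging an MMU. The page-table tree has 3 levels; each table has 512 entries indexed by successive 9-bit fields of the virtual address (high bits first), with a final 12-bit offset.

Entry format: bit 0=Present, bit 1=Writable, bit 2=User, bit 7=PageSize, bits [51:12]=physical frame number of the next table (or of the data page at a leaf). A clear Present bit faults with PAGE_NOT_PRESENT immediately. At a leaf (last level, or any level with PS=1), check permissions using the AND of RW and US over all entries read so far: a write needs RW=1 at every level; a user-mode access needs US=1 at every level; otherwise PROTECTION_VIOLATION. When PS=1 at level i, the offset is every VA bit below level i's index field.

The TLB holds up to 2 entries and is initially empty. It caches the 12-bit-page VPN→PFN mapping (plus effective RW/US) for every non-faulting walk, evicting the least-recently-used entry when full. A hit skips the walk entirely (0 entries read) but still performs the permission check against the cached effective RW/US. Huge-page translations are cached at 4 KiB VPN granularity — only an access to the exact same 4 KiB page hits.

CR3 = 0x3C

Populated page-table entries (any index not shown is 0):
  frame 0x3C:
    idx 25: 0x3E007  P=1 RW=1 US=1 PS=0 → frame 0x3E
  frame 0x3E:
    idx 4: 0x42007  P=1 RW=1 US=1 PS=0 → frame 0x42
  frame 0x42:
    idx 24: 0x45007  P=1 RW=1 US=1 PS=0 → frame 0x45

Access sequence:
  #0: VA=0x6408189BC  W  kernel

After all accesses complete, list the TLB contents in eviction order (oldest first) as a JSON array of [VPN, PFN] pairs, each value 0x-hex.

Walk each access:
#0 VA=0x6408189BC (w,kernel):
  lvl0: tbl 0x3C, slot 25 ⇒ 0x3E007 (P1/RW1/US1/PS0)
  lvl1: tbl 0x3E, slot 4 ⇒ 0x42007 (P1/RW1/US1/PS0)
  lvl2: tbl 0x42, slot 24 ⇒ 0x45007 (P1/RW1/US1/PS0)
  → PA=0x459BC  (3 entries read)

TLB: [["0x640818", "0x45"]]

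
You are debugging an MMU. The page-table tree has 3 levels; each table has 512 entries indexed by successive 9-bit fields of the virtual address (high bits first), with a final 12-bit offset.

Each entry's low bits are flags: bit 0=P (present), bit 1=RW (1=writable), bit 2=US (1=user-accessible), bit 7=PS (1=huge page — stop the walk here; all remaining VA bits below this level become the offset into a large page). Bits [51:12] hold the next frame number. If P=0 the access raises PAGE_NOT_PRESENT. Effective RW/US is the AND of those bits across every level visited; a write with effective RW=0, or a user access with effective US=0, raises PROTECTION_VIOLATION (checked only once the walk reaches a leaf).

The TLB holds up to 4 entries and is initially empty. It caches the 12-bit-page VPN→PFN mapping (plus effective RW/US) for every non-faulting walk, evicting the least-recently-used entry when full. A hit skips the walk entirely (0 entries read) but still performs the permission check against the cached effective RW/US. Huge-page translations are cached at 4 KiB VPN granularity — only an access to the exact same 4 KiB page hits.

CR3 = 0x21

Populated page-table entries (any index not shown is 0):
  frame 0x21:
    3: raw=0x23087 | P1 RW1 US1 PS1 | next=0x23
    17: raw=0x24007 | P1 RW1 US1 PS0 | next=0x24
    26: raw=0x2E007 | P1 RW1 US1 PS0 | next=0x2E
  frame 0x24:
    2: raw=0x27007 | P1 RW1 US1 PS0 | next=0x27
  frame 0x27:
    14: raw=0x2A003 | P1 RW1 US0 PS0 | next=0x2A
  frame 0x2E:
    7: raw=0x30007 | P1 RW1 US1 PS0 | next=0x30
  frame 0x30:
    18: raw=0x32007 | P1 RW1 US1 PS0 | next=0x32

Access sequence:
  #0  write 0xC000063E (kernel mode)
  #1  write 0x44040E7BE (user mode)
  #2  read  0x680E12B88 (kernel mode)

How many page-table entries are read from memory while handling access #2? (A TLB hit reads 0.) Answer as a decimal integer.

Per-access translation:
#0 VA=0xC000063E (w,kernel):
  L0 @0x21[3] → 0x23087  P=1,RW=1,US=1,PS=1
  ⇒ phys 0x2363E (huge @L0)  [1 reads]
#1 VA=0x44040E7BE (w,user):
  L0 @0x21[17] → 0x24007  P=1,RW=1,US=1,PS=0
  L1 @0x24[2] → 0x27007  P=1,RW=1,US=1,PS=0
  L2 @0x27[14] → 0x2A003  P=1,RW=1,US=0,PS=0
  → PROTECTION_VIOLATION  (3 entries read)
#2 VA=0x680E12B88 (r,kernel):
  L0 @0x21[26] → 0x2E007  P=1,RW=1,US=1,PS=0
  L1 @0x2E[7] → 0x30007  P=1,RW=1,US=1,PS=0
  L2 @0x30[18] → 0x32007  P=1,RW=1,US=1,PS=0
  ⇒ phys 0x32B88  [3 reads]

Entries read for #2: 3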